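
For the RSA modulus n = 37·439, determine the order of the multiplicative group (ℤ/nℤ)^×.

φ(pq) = (p−1)(q−1) = 36 · 438 = 15768.

15768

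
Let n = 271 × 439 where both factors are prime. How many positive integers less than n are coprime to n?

φ(271) = 271 − 1 = 270.
φ(439) = 439 − 1 = 438.
φ(118969) = 270 × 438 = 118260.

118260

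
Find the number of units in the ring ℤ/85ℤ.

64

Prime factorization: 85 = 5 × 17.
φ(5) = 5 − 1 = 4.
φ(17) = 17 − 1 = 16.
φ(85) = 4 × 16 = 64.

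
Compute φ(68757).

First factor: 68757 = 3 * 13 * 41 * 43.
φ(3) = 3 − 1 = 2.
φ(13) = 13 − 1 = 12.
φ(41) = 41 − 1 = 40.
φ(43) = 43 − 1 = 42.
φ(68757) = 2 × 12 × 40 × 42 = 40320.

40320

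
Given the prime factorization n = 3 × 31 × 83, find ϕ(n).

4920

φ(3) = 3 − 1 = 2.
φ(31) = 31 − 1 = 30.
φ(83) = 83 − 1 = 82.
φ(7719) = 2 × 30 × 82 = 4920.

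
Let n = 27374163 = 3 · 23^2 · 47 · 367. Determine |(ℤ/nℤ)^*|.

17038032

φ(27374163) = 27374163 · (1 − 1/3) · (1 − 1/23) · (1 − 1/47) · (1 − 1/367)
       = 27374163 · 740784/1190181 = 17038032.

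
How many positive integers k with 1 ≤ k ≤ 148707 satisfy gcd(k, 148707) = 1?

First factor: 148707 = 3^2 · 13 · 31 · 41.
φ(3^2) = 3^1·(3−1) = 3·2 = 6.
φ(13) = 13 − 1 = 12.
φ(31) = 31 − 1 = 30.
φ(41) = 41 − 1 = 40.
Multiply: 6 · 12 · 30 · 40 = 86400.

86400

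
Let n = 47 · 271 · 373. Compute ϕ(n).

φ(47) = 47 − 1 = 46.
φ(271) = 271 − 1 = 270.
φ(373) = 373 − 1 = 372.
Multiply: 46 · 270 · 372 = 4620240.

4620240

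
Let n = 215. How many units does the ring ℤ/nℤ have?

168

Factor 215: 215 = 5 * 43.
φ(215) = 215 · (1 − 1/5) · (1 − 1/43)
       = 215 · 168/215 = 168.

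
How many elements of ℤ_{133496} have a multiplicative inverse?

Prime factorization: 133496 = 2^3 * 11 * 37 * 41.
φ(133496) = 133496 · (1 − 1/2) · (1 − 1/11) · (1 − 1/37) · (1 − 1/41)
       = 133496 · 14400/33374 = 57600.

57600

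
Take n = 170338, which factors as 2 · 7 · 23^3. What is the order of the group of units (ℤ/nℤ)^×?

φ(170338) = 170338 · (1 − 1/2) · (1 − 1/7) · (1 − 1/23)
       = 170338 · 132/322 = 69828.

69828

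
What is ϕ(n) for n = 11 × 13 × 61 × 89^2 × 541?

30450816000

φ(11) = 11 − 1 = 10.
φ(13) = 13 − 1 = 12.
φ(61) = 61 − 1 = 60.
φ(89^2) = 89^1·(89−1) = 89·88 = 7832.
φ(541) = 541 − 1 = 540.
φ(37380331703) = 10 × 12 × 60 × 7832 × 540 = 30450816000.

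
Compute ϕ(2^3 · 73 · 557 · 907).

φ(2^3) = 2^2·(2−1) = 4·1 = 4.
φ(73) = 73 − 1 = 72.
φ(557) = 557 − 1 = 556.
φ(907) = 907 − 1 = 906.
φ(295036216) = 4 × 72 × 556 × 906 = 145075968.

145075968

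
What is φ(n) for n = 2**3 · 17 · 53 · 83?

272896

φ(598264) = 598264 · (1 − 1/2) · (1 − 1/17) · (1 − 1/53) · (1 − 1/83)
       = 598264 · 68224/149566 = 272896.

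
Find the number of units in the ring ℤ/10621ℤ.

9072

First factor: 10621 = 13 * 19 * 43.
φ(10621) = 10621 · (1 − 1/13) · (1 − 1/19) · (1 − 1/43)
       = 10621 · 9072/10621 = 9072.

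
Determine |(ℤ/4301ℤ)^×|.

3520

Factor 4301: 4301 = 11 · 17 · 23.
φ(4301) = 4301 · (1 − 1/11) · (1 − 1/17) · (1 − 1/23)
       = 4301 · 3520/4301 = 3520.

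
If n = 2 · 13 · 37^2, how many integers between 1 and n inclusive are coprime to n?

15984

φ(35594) = 35594 · (1 − 1/2) · (1 − 1/13) · (1 − 1/37)
       = 35594 · 432/962 = 15984.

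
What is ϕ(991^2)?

981090

φ(982081) = 982081 · (1 − 1/991)
       = 982081 · 990/991 = 981090.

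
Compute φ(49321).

45360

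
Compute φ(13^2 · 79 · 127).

1533168

φ(13^2) = 13^1·(13−1) = 13·12 = 156.
φ(79) = 79 − 1 = 78.
φ(127) = 127 − 1 = 126.
Multiply: 156 · 78 · 126 = 1533168.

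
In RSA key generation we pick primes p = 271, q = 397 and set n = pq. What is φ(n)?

106920

φ(271) = 271 − 1 = 270.
φ(397) = 397 − 1 = 396.
φ(107587) = 270 × 396 = 106920.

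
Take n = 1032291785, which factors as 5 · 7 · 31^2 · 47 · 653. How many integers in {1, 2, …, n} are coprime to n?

669421440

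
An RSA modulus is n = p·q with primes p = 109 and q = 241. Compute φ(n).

25920

For distinct primes, φ(pq) = (p−1)(q−1) = 108 × 240 = 25920.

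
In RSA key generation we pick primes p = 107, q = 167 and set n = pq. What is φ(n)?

17596

φ(107) = 107 − 1 = 106.
φ(167) = 167 − 1 = 166.
Since φ is multiplicative, φ(17869) = 106 · 166 = 17596.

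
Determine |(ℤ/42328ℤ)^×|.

17280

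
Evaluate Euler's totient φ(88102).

35280

88102 = 2 · 7^2 · 29 · 31.
φ(88102) = 88102 · (1 − 1/2) · (1 − 1/7) · (1 − 1/29) · (1 − 1/31)
       = 88102 · 5040/12586 = 35280.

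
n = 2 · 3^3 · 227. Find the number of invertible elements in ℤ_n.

φ(2) = 2 − 1 = 1.
φ(3^3) = 3^2·(3−1) = 9·2 = 18.
φ(227) = 227 − 1 = 226.
Multiply: 1 · 18 · 226 = 4068.

4068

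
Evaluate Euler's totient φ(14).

6

Factor 14: 14 = 2 · 7.
φ(14) = 14 · (1 − 1/2) · (1 − 1/7)
       = 14 · 6/14 = 6.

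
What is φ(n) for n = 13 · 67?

φ(13) = 13 − 1 = 12.
φ(67) = 67 − 1 = 66.
φ(871) = 12 × 66 = 792.

792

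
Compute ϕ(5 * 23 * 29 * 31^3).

71037120

φ(5) = 5 − 1 = 4.
φ(23) = 23 − 1 = 22.
φ(29) = 29 − 1 = 28.
φ(31^3) = 31^3 − 31^2 = 29791 − 961 = 28830.
Since φ is multiplicative, φ(99352985) = 4 · 22 · 28 · 28830 = 71037120.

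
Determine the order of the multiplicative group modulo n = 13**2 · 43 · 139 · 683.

φ(13^2) = 13^2 − 13^1 = 169 − 13 = 156.
φ(43) = 43 − 1 = 42.
φ(139) = 139 − 1 = 138.
φ(683) = 683 − 1 = 682.
Multiply: 156 · 42 · 138 · 682 = 616648032.

616648032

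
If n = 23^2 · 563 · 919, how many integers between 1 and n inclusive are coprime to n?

261053496

φ(273703013) = 273703013 · (1 − 1/23) · (1 − 1/563) · (1 − 1/919)
       = 273703013 · 11350152/11900131 = 261053496.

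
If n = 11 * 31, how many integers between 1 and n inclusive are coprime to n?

φ(341) = 341 · (1 − 1/11) · (1 − 1/31)
       = 341 · 300/341 = 300.

300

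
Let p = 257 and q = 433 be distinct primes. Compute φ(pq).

110592

φ(pq) = (p−1)(q−1) = 256 · 432 = 110592.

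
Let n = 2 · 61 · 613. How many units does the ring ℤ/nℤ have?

φ(2) = 2 − 1 = 1.
φ(61) = 61 − 1 = 60.
φ(613) = 613 − 1 = 612.
Since φ is multiplicative, φ(74786) = 1 · 60 · 612 = 36720.

36720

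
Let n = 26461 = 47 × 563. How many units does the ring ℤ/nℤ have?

25852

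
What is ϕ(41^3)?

φ(68921) = 68921 · (1 − 1/41)
       = 68921 · 40/41 = 67240.

67240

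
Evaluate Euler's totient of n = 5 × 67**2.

17688

φ(5) = 5 − 1 = 4.
φ(67^2) = 67^1·(67−1) = 67·66 = 4422.
φ(22445) = 4 × 4422 = 17688.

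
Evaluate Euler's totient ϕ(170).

170 = 2 × 5 × 17.
φ(170) = 170 · (1 − 1/2) · (1 − 1/5) · (1 − 1/17)
       = 170 · 64/170 = 64.

64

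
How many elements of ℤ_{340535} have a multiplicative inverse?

243360

First factor: 340535 = 5 × 13^3 × 31.
φ(5) = 5 − 1 = 4.
φ(13^3) = 13^3 − 13^2 = 2197 − 169 = 2028.
φ(31) = 31 − 1 = 30.
Since φ is multiplicative, φ(340535) = 4 · 2028 · 30 = 243360.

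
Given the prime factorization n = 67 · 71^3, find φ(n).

φ(23980037) = 23980037 · (1 − 1/67) · (1 − 1/71)
       = 23980037 · 4620/4757 = 23289420.

23289420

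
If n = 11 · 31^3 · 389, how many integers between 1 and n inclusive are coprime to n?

111860400

φ(11) = 11 − 1 = 10.
φ(31^3) = 31^2·(31−1) = 961·30 = 28830.
φ(389) = 389 − 1 = 388.
Multiply: 10 · 28830 · 388 = 111860400.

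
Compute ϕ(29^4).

φ(707281) = 707281 · (1 − 1/29)
       = 707281 · 28/29 = 682892.

682892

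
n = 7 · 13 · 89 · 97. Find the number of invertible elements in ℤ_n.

608256

φ(7) = 7 − 1 = 6.
φ(13) = 13 − 1 = 12.
φ(89) = 89 − 1 = 88.
φ(97) = 97 − 1 = 96.
Since φ is multiplicative, φ(785603) = 6 · 12 · 88 · 96 = 608256.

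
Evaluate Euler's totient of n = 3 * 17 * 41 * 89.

φ(186099) = 186099 · (1 − 1/3) · (1 − 1/17) · (1 − 1/41) · (1 − 1/89)
       = 186099 · 112640/186099 = 112640.

112640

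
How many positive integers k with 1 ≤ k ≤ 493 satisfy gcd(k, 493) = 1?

448

First factor: 493 = 17 × 29.
φ(17) = 17 − 1 = 16.
φ(29) = 29 − 1 = 28.
Multiply: 16 · 28 = 448.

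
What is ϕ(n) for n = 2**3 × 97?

384

φ(2^3) = 2^3 − 2^2 = 8 − 4 = 4.
φ(97) = 97 − 1 = 96.
φ(776) = 4 × 96 = 384.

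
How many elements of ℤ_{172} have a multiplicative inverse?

Prime factorization: 172 = 2^2 * 43.
φ(172) = 172 · (1 − 1/2) · (1 − 1/43)
       = 172 · 42/86 = 84.

84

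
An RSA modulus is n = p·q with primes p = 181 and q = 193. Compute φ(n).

34560

φ(pq) = (p−1)(q−1) = 180 · 192 = 34560.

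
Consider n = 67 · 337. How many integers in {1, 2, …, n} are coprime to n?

22176

φ(22579) = 22579 · (1 − 1/67) · (1 − 1/337)
       = 22579 · 22176/22579 = 22176.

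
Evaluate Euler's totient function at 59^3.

201898

φ(59^3) = 59^3 − 59^2 = 205379 − 3481 = 201898.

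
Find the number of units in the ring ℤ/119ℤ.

96

Factor 119: 119 = 7 × 17.
φ(7) = 7 − 1 = 6.
φ(17) = 17 − 1 = 16.
Multiply: 6 · 16 = 96.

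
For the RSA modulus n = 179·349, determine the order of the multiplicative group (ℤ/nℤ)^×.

For distinct primes, φ(pq) = (p−1)(q−1) = 178 × 348 = 61944.

61944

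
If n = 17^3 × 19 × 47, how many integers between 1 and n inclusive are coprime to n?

3828672

φ(4387309) = 4387309 · (1 − 1/17) · (1 − 1/19) · (1 − 1/47)
       = 4387309 · 13248/15181 = 3828672.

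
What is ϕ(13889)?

12096

Factor 13889: 13889 = 17 · 19 · 43.
φ(17) = 17 − 1 = 16.
φ(19) = 19 − 1 = 18.
φ(43) = 43 − 1 = 42.
φ(13889) = 16 × 18 × 42 = 12096.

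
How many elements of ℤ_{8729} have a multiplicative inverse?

Factor 8729: 8729 = 7 × 29 × 43.
φ(7) = 7 − 1 = 6.
φ(29) = 29 − 1 = 28.
φ(43) = 43 − 1 = 42.
Multiply: 6 · 28 · 42 = 7056.

7056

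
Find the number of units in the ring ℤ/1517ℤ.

Factor 1517: 1517 = 37 · 41.
φ(1517) = 1517 · (1 − 1/37) · (1 − 1/41)
       = 1517 · 1440/1517 = 1440.

1440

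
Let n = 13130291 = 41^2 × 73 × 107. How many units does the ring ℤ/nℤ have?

12516480

φ(13130291) = 13130291 · (1 − 1/41) · (1 − 1/73) · (1 − 1/107)
       = 13130291 · 305280/320251 = 12516480.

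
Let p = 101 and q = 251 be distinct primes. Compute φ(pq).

φ(25351) = 25351 · (1 − 1/101) · (1 − 1/251)
       = 25351 · 25000/25351 = 25000.

25000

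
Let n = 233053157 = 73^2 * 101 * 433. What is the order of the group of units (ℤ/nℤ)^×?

227059200

φ(73^2) = 73^2 − 73^1 = 5329 − 73 = 5256.
φ(101) = 101 − 1 = 100.
φ(433) = 433 − 1 = 432.
φ(233053157) = 5256 × 100 × 432 = 227059200.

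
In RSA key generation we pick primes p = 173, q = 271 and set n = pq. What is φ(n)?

φ(pq) = (p−1)(q−1) = 172 · 270 = 46440.

46440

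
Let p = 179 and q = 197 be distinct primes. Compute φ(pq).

34888

φ(pq) = (p−1)(q−1) = 178 · 196 = 34888.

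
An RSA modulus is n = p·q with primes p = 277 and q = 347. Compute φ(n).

For distinct primes, φ(pq) = (p−1)(q−1) = 276 × 346 = 95496.

95496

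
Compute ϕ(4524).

1344

Factor 4524: 4524 = 2^2 · 3 · 13 · 29.
φ(4524) = 4524 · (1 − 1/2) · (1 − 1/3) · (1 − 1/13) · (1 − 1/29)
       = 4524 · 672/2262 = 1344.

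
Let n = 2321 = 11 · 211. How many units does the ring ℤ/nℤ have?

2100

φ(11) = 11 − 1 = 10.
φ(211) = 211 − 1 = 210.
Since φ is multiplicative, φ(2321) = 10 · 210 = 2100.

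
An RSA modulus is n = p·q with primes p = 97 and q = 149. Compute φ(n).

φ(14453) = 14453 · (1 − 1/97) · (1 − 1/149)
       = 14453 · 14208/14453 = 14208.

14208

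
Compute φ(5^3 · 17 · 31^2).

1488000

φ(5^3) = 5^2·(5−1) = 25·4 = 100.
φ(17) = 17 − 1 = 16.
φ(31^2) = 31^1·(31−1) = 31·30 = 930.
Since φ is multiplicative, φ(2042125) = 100 · 16 · 930 = 1488000.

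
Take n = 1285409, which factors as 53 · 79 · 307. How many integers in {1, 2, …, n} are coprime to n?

φ(53) = 53 − 1 = 52.
φ(79) = 79 − 1 = 78.
φ(307) = 307 − 1 = 306.
Multiply: 52 · 78 · 306 = 1241136.

1241136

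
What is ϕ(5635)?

First factor: 5635 = 5 × 7^2 × 23.
φ(5635) = 5635 · (1 − 1/5) · (1 − 1/7) · (1 − 1/23)
       = 5635 · 528/805 = 3696.

3696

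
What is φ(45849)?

First factor: 45849 = 3 × 17 × 29 × 31.
φ(45849) = 45849 · (1 − 1/3) · (1 − 1/17) · (1 − 1/29) · (1 − 1/31)
       = 45849 · 26880/45849 = 26880.

26880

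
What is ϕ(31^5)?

27705630

φ(31^5) = 31^4·(31−1) = 923521·30 = 27705630.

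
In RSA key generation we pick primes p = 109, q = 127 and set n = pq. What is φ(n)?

13608

φ(n) = (p − 1)(q − 1) = (109−1)(127−1) = 108·126 = 13608.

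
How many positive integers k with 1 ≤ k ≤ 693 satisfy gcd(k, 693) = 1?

Prime factorization: 693 = 3**2 · 7 · 11.
φ(693) = 693 · (1 − 1/3) · (1 − 1/7) · (1 − 1/11)
       = 693 · 120/231 = 360.

360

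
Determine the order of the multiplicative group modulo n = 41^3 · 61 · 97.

387302400

φ(407805557) = 407805557 · (1 − 1/41) · (1 − 1/61) · (1 − 1/97)
       = 407805557 · 230400/242597 = 387302400.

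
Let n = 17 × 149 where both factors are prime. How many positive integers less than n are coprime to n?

2368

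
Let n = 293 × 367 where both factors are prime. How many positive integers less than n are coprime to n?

106872

φ(293) = 293 − 1 = 292.
φ(367) = 367 − 1 = 366.
φ(107531) = 292 × 366 = 106872.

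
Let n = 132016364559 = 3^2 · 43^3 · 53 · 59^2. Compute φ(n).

φ(132016364559) = 132016364559 · (1 − 1/3) · (1 − 1/43) · (1 − 1/53) · (1 − 1/59)
       = 132016364559 · 253344/403383 = 82912650912.

82912650912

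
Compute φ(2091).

2091 = 3 · 17 · 41.
φ(2091) = 2091 · (1 − 1/3) · (1 − 1/17) · (1 − 1/41)
       = 2091 · 1280/2091 = 1280.

1280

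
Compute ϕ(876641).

762048

Prime factorization: 876641 = 19 × 29 × 37 × 43.
φ(19) = 19 − 1 = 18.
φ(29) = 29 − 1 = 28.
φ(37) = 37 − 1 = 36.
φ(43) = 43 − 1 = 42.
φ(876641) = 18 × 28 × 36 × 42 = 762048.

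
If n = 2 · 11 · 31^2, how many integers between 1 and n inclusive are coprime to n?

9300

φ(21142) = 21142 · (1 − 1/2) · (1 − 1/11) · (1 − 1/31)
       = 21142 · 300/682 = 9300.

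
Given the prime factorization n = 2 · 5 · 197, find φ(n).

φ(2) = 2 − 1 = 1.
φ(5) = 5 − 1 = 4.
φ(197) = 197 − 1 = 196.
Since φ is multiplicative, φ(1970) = 1 · 4 · 196 = 784.

784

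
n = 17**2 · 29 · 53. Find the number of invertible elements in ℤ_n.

396032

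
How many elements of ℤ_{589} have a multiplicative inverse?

589 = 19 * 31.
φ(19) = 19 − 1 = 18.
φ(31) = 31 − 1 = 30.
φ(589) = 18 × 30 = 540.

540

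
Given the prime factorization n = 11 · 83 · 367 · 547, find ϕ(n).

163865520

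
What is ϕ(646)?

288

Prime factorization: 646 = 2 × 17 × 19.
φ(646) = 646 · (1 − 1/2) · (1 − 1/17) · (1 − 1/19)
       = 646 · 288/646 = 288.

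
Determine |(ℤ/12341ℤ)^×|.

10080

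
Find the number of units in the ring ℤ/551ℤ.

504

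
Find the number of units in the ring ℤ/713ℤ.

First factor: 713 = 23 · 31.
φ(713) = 713 · (1 − 1/23) · (1 − 1/31)
       = 713 · 660/713 = 660.

660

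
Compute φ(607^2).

367842

φ(607^2) = 607^2 − 607^1 = 368449 − 607 = 367842.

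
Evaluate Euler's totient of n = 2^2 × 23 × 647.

φ(2^2) = 2^2 − 2^1 = 4 − 2 = 2.
φ(23) = 23 − 1 = 22.
φ(647) = 647 − 1 = 646.
Since φ is multiplicative, φ(59524) = 2 · 22 · 646 = 28424.

28424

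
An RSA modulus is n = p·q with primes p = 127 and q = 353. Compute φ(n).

φ(n) = (p − 1)(q − 1) = (127−1)(353−1) = 126·352 = 44352.

44352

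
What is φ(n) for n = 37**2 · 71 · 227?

21072240

φ(37^2) = 37^1·(37−1) = 37·36 = 1332.
φ(71) = 71 − 1 = 70.
φ(227) = 227 − 1 = 226.
Multiply: 1332 · 70 · 226 = 21072240.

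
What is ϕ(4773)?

Factor 4773: 4773 = 3 · 37 · 43.
φ(4773) = 4773 · (1 − 1/3) · (1 − 1/37) · (1 − 1/43)
       = 4773 · 3024/4773 = 3024.

3024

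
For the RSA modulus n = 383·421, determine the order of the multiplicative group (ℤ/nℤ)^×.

160440

φ(383) = 383 − 1 = 382.
φ(421) = 421 − 1 = 420.
Multiply: 382 · 420 = 160440.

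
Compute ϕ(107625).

48000

First factor: 107625 = 3 * 5**3 * 7 * 41.
φ(3) = 3 − 1 = 2.
φ(5^3) = 5^2·(5−1) = 25·4 = 100.
φ(7) = 7 − 1 = 6.
φ(41) = 41 − 1 = 40.
Since φ is multiplicative, φ(107625) = 2 · 100 · 6 · 40 = 48000.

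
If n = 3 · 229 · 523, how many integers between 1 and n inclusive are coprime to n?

φ(359301) = 359301 · (1 − 1/3) · (1 − 1/229) · (1 − 1/523)
       = 359301 · 238032/359301 = 238032.

238032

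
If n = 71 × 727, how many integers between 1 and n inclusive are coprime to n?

50820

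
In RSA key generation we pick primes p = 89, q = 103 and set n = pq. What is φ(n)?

8976

φ(pq) = (p−1)(q−1) = 88 · 102 = 8976.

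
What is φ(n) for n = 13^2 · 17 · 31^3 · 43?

3022306560

φ(3680350349) = 3680350349 · (1 − 1/13) · (1 − 1/17) · (1 − 1/31) · (1 − 1/43)
       = 3680350349 · 241920/294593 = 3022306560.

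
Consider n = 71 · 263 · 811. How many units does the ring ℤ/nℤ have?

φ(15143803) = 15143803 · (1 − 1/71) · (1 − 1/263) · (1 − 1/811)
       = 15143803 · 14855400/15143803 = 14855400.

14855400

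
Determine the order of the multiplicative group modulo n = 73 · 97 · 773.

5336064

φ(73) = 73 − 1 = 72.
φ(97) = 97 − 1 = 96.
φ(773) = 773 − 1 = 772.
φ(5473613) = 72 × 96 × 772 = 5336064.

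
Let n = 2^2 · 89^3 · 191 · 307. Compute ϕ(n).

φ(165349069012) = 165349069012 · (1 − 1/2) · (1 − 1/89) · (1 − 1/191) · (1 − 1/307)
       = 165349069012 · 5116320/10437386 = 81052741440.

81052741440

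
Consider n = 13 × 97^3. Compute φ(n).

10839168

φ(13) = 13 − 1 = 12.
φ(97^3) = 97^3 − 97^2 = 912673 − 9409 = 903264.
Since φ is multiplicative, φ(11864749) = 12 · 903264 = 10839168.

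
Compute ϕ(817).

Prime factorization: 817 = 19 · 43.
φ(817) = 817 · (1 − 1/19) · (1 − 1/43)
       = 817 · 756/817 = 756.

756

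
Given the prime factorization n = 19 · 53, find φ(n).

936

φ(1007) = 1007 · (1 − 1/19) · (1 − 1/53)
       = 1007 · 936/1007 = 936.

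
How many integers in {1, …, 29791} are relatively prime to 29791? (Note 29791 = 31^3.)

φ(31^3) = 31^2·(31−1) = 961·30 = 28830.

28830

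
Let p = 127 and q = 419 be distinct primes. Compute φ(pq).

52668

φ(pq) = (p−1)(q−1) = 126 · 418 = 52668.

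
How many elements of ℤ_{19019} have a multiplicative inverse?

Factor 19019: 19019 = 7 × 11 × 13 × 19.
φ(19019) = 19019 · (1 − 1/7) · (1 − 1/11) · (1 − 1/13) · (1 − 1/19)
       = 19019 · 12960/19019 = 12960.

12960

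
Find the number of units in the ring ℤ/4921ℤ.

First factor: 4921 = 7 × 19 × 37.
φ(7) = 7 − 1 = 6.
φ(19) = 19 − 1 = 18.
φ(37) = 37 − 1 = 36.
Multiply: 6 · 18 · 36 = 3888.

3888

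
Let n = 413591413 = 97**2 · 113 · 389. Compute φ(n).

404662272

φ(413591413) = 413591413 · (1 − 1/97) · (1 − 1/113) · (1 − 1/389)
       = 413591413 · 4171776/4263829 = 404662272.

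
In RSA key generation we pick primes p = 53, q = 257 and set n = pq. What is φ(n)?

For distinct primes, φ(pq) = (p−1)(q−1) = 52 × 256 = 13312.

13312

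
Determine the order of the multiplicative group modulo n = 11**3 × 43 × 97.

4878720

φ(5551601) = 5551601 · (1 − 1/11) · (1 − 1/43) · (1 − 1/97)
       = 5551601 · 40320/45881 = 4878720.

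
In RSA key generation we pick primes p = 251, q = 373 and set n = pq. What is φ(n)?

93000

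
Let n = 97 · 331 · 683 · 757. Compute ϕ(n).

16333954560

φ(16600314317) = 16600314317 · (1 − 1/97) · (1 − 1/331) · (1 − 1/683) · (1 − 1/757)
       = 16600314317 · 16333954560/16600314317 = 16333954560.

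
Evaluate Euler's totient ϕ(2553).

1584

First factor: 2553 = 3 · 23 · 37.
φ(3) = 3 − 1 = 2.
φ(23) = 23 − 1 = 22.
φ(37) = 37 − 1 = 36.
φ(2553) = 2 × 22 × 36 = 1584.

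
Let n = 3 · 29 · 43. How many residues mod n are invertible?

2352

φ(3) = 3 − 1 = 2.
φ(29) = 29 − 1 = 28.
φ(43) = 43 − 1 = 42.
φ(3741) = 2 × 28 × 42 = 2352.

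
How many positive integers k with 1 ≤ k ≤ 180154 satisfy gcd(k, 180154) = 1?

81120

Prime factorization: 180154 = 2 · 13^3 · 41.
φ(2) = 2 − 1 = 1.
φ(13^3) = 13^2·(13−1) = 169·12 = 2028.
φ(41) = 41 − 1 = 40.
Since φ is multiplicative, φ(180154) = 1 · 2028 · 40 = 81120.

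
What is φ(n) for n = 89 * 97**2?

φ(89) = 89 − 1 = 88.
φ(97^2) = 97^2 − 97^1 = 9409 − 97 = 9312.
Since φ is multiplicative, φ(837401) = 88 · 9312 = 819456.

819456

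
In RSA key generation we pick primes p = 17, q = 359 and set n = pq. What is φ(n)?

φ(6103) = 6103 · (1 − 1/17) · (1 − 1/359)
       = 6103 · 5728/6103 = 5728.

5728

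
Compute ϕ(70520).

26880

Factor 70520: 70520 = 2**3 × 5 × 41 × 43.
φ(2^3) = 2^2·(2−1) = 4·1 = 4.
φ(5) = 5 − 1 = 4.
φ(41) = 41 − 1 = 40.
φ(43) = 43 − 1 = 42.
Since φ is multiplicative, φ(70520) = 4 · 4 · 40 · 42 = 26880.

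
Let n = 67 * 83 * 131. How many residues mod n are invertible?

703560

φ(67) = 67 − 1 = 66.
φ(83) = 83 − 1 = 82.
φ(131) = 131 − 1 = 130.
φ(728491) = 66 × 82 × 130 = 703560.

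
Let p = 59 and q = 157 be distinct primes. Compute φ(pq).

9048

φ(n) = (p − 1)(q − 1) = (59−1)(157−1) = 58·156 = 9048.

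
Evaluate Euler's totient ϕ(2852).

1320

2852 = 2^2 × 23 × 31.
φ(2852) = 2852 · (1 − 1/2) · (1 − 1/23) · (1 − 1/31)
       = 2852 · 660/1426 = 1320.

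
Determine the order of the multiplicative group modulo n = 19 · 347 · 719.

4471704

φ(19) = 19 − 1 = 18.
φ(347) = 347 − 1 = 346.
φ(719) = 719 − 1 = 718.
φ(4740367) = 18 × 346 × 718 = 4471704.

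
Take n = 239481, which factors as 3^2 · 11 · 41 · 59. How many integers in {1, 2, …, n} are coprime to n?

139200

φ(3^2) = 3^2 − 3^1 = 9 − 3 = 6.
φ(11) = 11 − 1 = 10.
φ(41) = 41 − 1 = 40.
φ(59) = 59 − 1 = 58.
φ(239481) = 6 × 10 × 40 × 58 = 139200.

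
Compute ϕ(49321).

45360

Factor 49321: 49321 = 31 * 37 * 43.
φ(31) = 31 − 1 = 30.
φ(37) = 37 − 1 = 36.
φ(43) = 43 − 1 = 42.
Multiply: 30 · 36 · 42 = 45360.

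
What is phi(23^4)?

267674

φ(279841) = 279841 · (1 − 1/23)
       = 279841 · 22/23 = 267674.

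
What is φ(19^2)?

φ(19^2) = 19^1·(19−1) = 19·18 = 342.

342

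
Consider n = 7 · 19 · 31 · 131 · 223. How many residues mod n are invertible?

φ(7) = 7 − 1 = 6.
φ(19) = 19 − 1 = 18.
φ(31) = 31 − 1 = 30.
φ(131) = 131 − 1 = 130.
φ(223) = 223 − 1 = 222.
Since φ is multiplicative, φ(120445199) = 6 · 18 · 30 · 130 · 222 = 93506400.

93506400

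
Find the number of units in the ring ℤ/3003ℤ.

1440

First factor: 3003 = 3 × 7 × 11 × 13.
φ(3003) = 3003 · (1 − 1/3) · (1 − 1/7) · (1 − 1/11) · (1 − 1/13)
       = 3003 · 1440/3003 = 1440.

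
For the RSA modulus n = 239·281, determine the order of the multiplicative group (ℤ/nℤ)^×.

For distinct primes, φ(pq) = (p−1)(q−1) = 238 × 280 = 66640.

66640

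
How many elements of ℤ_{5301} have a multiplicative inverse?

Factor 5301: 5301 = 3^2 × 19 × 31.
φ(5301) = 5301 · (1 − 1/3) · (1 − 1/19) · (1 − 1/31)
       = 5301 · 1080/1767 = 3240.

3240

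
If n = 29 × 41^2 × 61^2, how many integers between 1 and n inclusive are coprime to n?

168067200

φ(29) = 29 − 1 = 28.
φ(41^2) = 41^2 − 41^1 = 1681 − 41 = 1640.
φ(61^2) = 61^1·(61−1) = 61·60 = 3660.
φ(181395029) = 28 × 1640 × 3660 = 168067200.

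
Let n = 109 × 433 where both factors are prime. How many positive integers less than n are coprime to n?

φ(pq) = (p−1)(q−1) = 108 · 432 = 46656.

46656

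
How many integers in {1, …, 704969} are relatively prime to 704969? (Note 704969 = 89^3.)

697048

φ(704969) = 704969 · (1 − 1/89)
       = 704969 · 88/89 = 697048.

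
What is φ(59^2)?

φ(59^2) = 59^2 − 59^1 = 3481 − 59 = 3422.

3422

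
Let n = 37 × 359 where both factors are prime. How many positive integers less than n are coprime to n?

12888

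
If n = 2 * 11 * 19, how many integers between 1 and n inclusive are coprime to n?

φ(418) = 418 · (1 − 1/2) · (1 − 1/11) · (1 − 1/19)
       = 418 · 180/418 = 180.

180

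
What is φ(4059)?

4059 = 3^2 · 11 · 41.
φ(4059) = 4059 · (1 − 1/3) · (1 − 1/11) · (1 − 1/41)
       = 4059 · 800/1353 = 2400.

2400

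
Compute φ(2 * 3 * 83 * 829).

135792

φ(412842) = 412842 · (1 − 1/2) · (1 − 1/3) · (1 − 1/83) · (1 − 1/829)
       = 412842 · 135792/412842 = 135792.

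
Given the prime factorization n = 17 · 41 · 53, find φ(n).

33280

φ(17) = 17 − 1 = 16.
φ(41) = 41 − 1 = 40.
φ(53) = 53 − 1 = 52.
φ(36941) = 16 × 40 × 52 = 33280.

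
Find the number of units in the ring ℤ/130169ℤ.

103680

First factor: 130169 = 13 × 17 × 19 × 31.
φ(13) = 13 − 1 = 12.
φ(17) = 17 − 1 = 16.
φ(19) = 19 − 1 = 18.
φ(31) = 31 − 1 = 30.
Multiply: 12 · 16 · 18 · 30 = 103680.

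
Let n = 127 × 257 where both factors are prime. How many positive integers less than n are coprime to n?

For distinct primes, φ(pq) = (p−1)(q−1) = 126 × 256 = 32256.

32256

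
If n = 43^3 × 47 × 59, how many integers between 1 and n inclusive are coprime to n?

207191544

φ(43^3) = 43^3 − 43^2 = 79507 − 1849 = 77658.
φ(47) = 47 − 1 = 46.
φ(59) = 59 − 1 = 58.
φ(220472911) = 77658 × 46 × 58 = 207191544.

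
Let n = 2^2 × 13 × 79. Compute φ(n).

1872

φ(2^2) = 2^2 − 2^1 = 4 − 2 = 2.
φ(13) = 13 − 1 = 12.
φ(79) = 79 − 1 = 78.
φ(4108) = 2 × 12 × 78 = 1872.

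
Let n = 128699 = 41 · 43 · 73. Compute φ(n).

φ(41) = 41 − 1 = 40.
φ(43) = 43 − 1 = 42.
φ(73) = 73 − 1 = 72.
Multiply: 40 · 42 · 72 = 120960.

120960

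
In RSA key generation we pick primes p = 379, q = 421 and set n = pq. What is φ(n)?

φ(n) = (p − 1)(q − 1) = (379−1)(421−1) = 378·420 = 158760.

158760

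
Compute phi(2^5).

16

φ(2^5) = 2^4·(2−1) = 16·1 = 16.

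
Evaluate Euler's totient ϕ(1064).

Factor 1064: 1064 = 2^3 · 7 · 19.
φ(2^3) = 2^3 − 2^2 = 8 − 4 = 4.
φ(7) = 7 − 1 = 6.
φ(19) = 19 − 1 = 18.
φ(1064) = 4 × 6 × 18 = 432.

432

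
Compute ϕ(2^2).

2

φ(2^2) = 2^2 − 2^1 = 4 − 2 = 2.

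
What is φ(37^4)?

1823508

φ(1874161) = 1874161 · (1 − 1/37)
       = 1874161 · 36/37 = 1823508.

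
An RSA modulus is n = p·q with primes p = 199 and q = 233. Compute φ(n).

φ(n) = (p − 1)(q − 1) = (199−1)(233−1) = 198·232 = 45936.

45936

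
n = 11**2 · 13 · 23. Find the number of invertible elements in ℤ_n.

29040

φ(11^2) = 11^1·(11−1) = 11·10 = 110.
φ(13) = 13 − 1 = 12.
φ(23) = 23 − 1 = 22.
Since φ is multiplicative, φ(36179) = 110 · 12 · 22 = 29040.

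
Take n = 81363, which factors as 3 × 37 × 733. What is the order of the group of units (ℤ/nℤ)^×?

φ(81363) = 81363 · (1 − 1/3) · (1 − 1/37) · (1 − 1/733)
       = 81363 · 52704/81363 = 52704.

52704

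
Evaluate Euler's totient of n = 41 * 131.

5200

φ(5371) = 5371 · (1 − 1/41) · (1 − 1/131)
       = 5371 · 5200/5371 = 5200.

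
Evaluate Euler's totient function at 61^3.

φ(61^3) = 61^3 − 61^2 = 226981 − 3721 = 223260.

223260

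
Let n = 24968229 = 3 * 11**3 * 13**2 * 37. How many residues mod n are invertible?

13590720

φ(24968229) = 24968229 · (1 − 1/3) · (1 − 1/11) · (1 − 1/13) · (1 − 1/37)
       = 24968229 · 8640/15873 = 13590720.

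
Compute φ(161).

First factor: 161 = 7 * 23.
φ(7) = 7 − 1 = 6.
φ(23) = 23 − 1 = 22.
Since φ is multiplicative, φ(161) = 6 · 22 = 132.

132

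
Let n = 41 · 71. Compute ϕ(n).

2800

φ(2911) = 2911 · (1 − 1/41) · (1 − 1/71)
       = 2911 · 2800/2911 = 2800.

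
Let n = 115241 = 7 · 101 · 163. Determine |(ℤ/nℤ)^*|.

φ(7) = 7 − 1 = 6.
φ(101) = 101 − 1 = 100.
φ(163) = 163 − 1 = 162.
Since φ is multiplicative, φ(115241) = 6 · 100 · 162 = 97200.

97200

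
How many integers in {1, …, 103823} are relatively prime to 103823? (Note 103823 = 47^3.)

φ(47^3) = 47^3 − 47^2 = 103823 − 2209 = 101614.

101614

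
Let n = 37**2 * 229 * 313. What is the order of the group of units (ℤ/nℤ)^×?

94753152

φ(37^2) = 37^2 − 37^1 = 1369 − 37 = 1332.
φ(229) = 229 − 1 = 228.
φ(313) = 313 − 1 = 312.
φ(98125813) = 1332 × 228 × 312 = 94753152.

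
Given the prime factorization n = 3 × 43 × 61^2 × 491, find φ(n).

φ(3) = 3 − 1 = 2.
φ(43) = 43 − 1 = 42.
φ(61^2) = 61^1·(61−1) = 61·60 = 3660.
φ(491) = 491 − 1 = 490.
Multiply: 2 · 42 · 3660 · 490 = 150645600.

150645600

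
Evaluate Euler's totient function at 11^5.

146410

φ(161051) = 161051 · (1 − 1/11)
       = 161051 · 10/11 = 146410.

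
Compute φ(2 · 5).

φ(10) = 10 · (1 − 1/2) · (1 − 1/5)
       = 10 · 4/10 = 4.

4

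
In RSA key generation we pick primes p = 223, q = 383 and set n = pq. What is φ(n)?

φ(pq) = (p−1)(q−1) = 222 · 382 = 84804.

84804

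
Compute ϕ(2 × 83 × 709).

58056

φ(2) = 2 − 1 = 1.
φ(83) = 83 − 1 = 82.
φ(709) = 709 − 1 = 708.
Since φ is multiplicative, φ(117694) = 1 · 82 · 708 = 58056.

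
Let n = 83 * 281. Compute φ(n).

φ(83) = 83 − 1 = 82.
φ(281) = 281 − 1 = 280.
Multiply: 82 · 280 = 22960.

22960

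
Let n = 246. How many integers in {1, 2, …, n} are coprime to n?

80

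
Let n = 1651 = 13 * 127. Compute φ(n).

1512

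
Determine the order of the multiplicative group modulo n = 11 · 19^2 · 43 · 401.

57456000

φ(68471953) = 68471953 · (1 − 1/11) · (1 − 1/19) · (1 − 1/43) · (1 − 1/401)
       = 68471953 · 3024000/3603787 = 57456000.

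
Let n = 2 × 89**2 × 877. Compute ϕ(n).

6860832

φ(2) = 2 − 1 = 1.
φ(89^2) = 89^2 − 89^1 = 7921 − 89 = 7832.
φ(877) = 877 − 1 = 876.
Multiply: 1 · 7832 · 876 = 6860832.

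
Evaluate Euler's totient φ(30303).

First factor: 30303 = 3^2 · 7 · 13 · 37.
φ(3^2) = 3^1·(3−1) = 3·2 = 6.
φ(7) = 7 − 1 = 6.
φ(13) = 13 − 1 = 12.
φ(37) = 37 − 1 = 36.
Since φ is multiplicative, φ(30303) = 6 · 6 · 12 · 36 = 15552.

15552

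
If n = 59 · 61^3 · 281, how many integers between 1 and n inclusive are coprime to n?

3625742400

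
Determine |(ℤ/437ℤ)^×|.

396

Factor 437: 437 = 19 × 23.
φ(437) = 437 · (1 − 1/19) · (1 − 1/23)
       = 437 · 396/437 = 396.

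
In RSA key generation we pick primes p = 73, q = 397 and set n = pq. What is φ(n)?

φ(pq) = (p−1)(q−1) = 72 · 396 = 28512.

28512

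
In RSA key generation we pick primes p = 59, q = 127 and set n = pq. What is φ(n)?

For distinct primes, φ(pq) = (p−1)(q−1) = 58 × 126 = 7308.

7308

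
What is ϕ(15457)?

Factor 15457: 15457 = 13 × 29 × 41.
φ(13) = 13 − 1 = 12.
φ(29) = 29 − 1 = 28.
φ(41) = 41 − 1 = 40.
φ(15457) = 12 × 28 × 40 = 13440.

13440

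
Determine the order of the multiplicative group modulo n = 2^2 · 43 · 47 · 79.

φ(638636) = 638636 · (1 − 1/2) · (1 − 1/43) · (1 − 1/47) · (1 − 1/79)
       = 638636 · 150696/319318 = 301392.

301392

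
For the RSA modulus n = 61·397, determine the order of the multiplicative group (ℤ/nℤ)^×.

φ(pq) = (p−1)(q−1) = 60 · 396 = 23760.

23760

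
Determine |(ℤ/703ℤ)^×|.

Prime factorization: 703 = 19 × 37.
φ(703) = 703 · (1 − 1/19) · (1 − 1/37)
       = 703 · 648/703 = 648.

648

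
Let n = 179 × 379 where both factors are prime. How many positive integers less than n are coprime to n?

67284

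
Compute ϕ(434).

First factor: 434 = 2 · 7 · 31.
φ(434) = 434 · (1 − 1/2) · (1 − 1/7) · (1 − 1/31)
       = 434 · 180/434 = 180.

180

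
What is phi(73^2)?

5256

φ(73^2) = 73^1·(73−1) = 73·72 = 5256.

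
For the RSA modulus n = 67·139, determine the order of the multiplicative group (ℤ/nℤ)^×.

9108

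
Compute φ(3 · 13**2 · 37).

φ(18759) = 18759 · (1 − 1/3) · (1 − 1/13) · (1 − 1/37)
       = 18759 · 864/1443 = 11232.

11232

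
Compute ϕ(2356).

Factor 2356: 2356 = 2**2 · 19 · 31.
φ(2356) = 2356 · (1 − 1/2) · (1 − 1/19) · (1 − 1/31)
       = 2356 · 540/1178 = 1080.

1080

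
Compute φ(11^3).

φ(1331) = 1331 · (1 − 1/11)
       = 1331 · 10/11 = 1210.

1210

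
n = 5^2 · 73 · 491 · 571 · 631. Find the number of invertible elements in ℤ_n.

φ(5^2) = 5^1·(5−1) = 5·4 = 20.
φ(73) = 73 − 1 = 72.
φ(491) = 491 − 1 = 490.
φ(571) = 571 − 1 = 570.
φ(631) = 631 − 1 = 630.
φ(322856718575) = 20 × 72 × 490 × 570 × 630 = 253380960000.

253380960000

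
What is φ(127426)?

56784

127426 = 2 · 13^3 · 29.
φ(2) = 2 − 1 = 1.
φ(13^3) = 13^2·(13−1) = 169·12 = 2028.
φ(29) = 29 − 1 = 28.
φ(127426) = 1 × 2028 × 28 = 56784.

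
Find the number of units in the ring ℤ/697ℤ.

Prime factorization: 697 = 17 · 41.
φ(17) = 17 − 1 = 16.
φ(41) = 41 − 1 = 40.
Multiply: 16 · 40 = 640.

640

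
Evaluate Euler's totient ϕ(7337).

7337 = 11 * 23 * 29.
φ(11) = 11 − 1 = 10.
φ(23) = 23 − 1 = 22.
φ(29) = 29 − 1 = 28.
Multiply: 10 · 22 · 28 = 6160.

6160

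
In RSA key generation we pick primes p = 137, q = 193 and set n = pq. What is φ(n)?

26112

φ(26441) = 26441 · (1 − 1/137) · (1 − 1/193)
       = 26441 · 26112/26441 = 26112.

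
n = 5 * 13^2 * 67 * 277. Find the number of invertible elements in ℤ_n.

φ(15682355) = 15682355 · (1 − 1/5) · (1 − 1/13) · (1 − 1/67) · (1 − 1/277)
       = 15682355 · 874368/1206335 = 11366784.

11366784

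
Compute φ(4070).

Prime factorization: 4070 = 2 * 5 * 11 * 37.
φ(4070) = 4070 · (1 − 1/2) · (1 − 1/5) · (1 − 1/11) · (1 − 1/37)
       = 4070 · 1440/4070 = 1440.

1440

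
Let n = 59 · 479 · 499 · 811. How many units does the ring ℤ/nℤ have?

φ(11436915829) = 11436915829 · (1 − 1/59) · (1 − 1/479) · (1 − 1/499) · (1 − 1/811)
       = 11436915829 · 11183307120/11436915829 = 11183307120.

11183307120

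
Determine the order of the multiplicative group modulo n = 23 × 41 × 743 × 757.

φ(23) = 23 − 1 = 22.
φ(41) = 41 − 1 = 40.
φ(743) = 743 − 1 = 742.
φ(757) = 757 − 1 = 756.
Since φ is multiplicative, φ(530391293) = 22 · 40 · 742 · 756 = 493637760.

493637760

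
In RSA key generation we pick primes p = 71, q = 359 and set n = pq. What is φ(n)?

For distinct primes, φ(pq) = (p−1)(q−1) = 70 × 358 = 25060.

25060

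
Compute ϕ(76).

First factor: 76 = 2**2 · 19.
φ(76) = 76 · (1 − 1/2) · (1 − 1/19)
       = 76 · 18/38 = 36.

36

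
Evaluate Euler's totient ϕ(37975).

25200

Prime factorization: 37975 = 5^2 * 7^2 * 31.
φ(5^2) = 5^1·(5−1) = 5·4 = 20.
φ(7^2) = 7^2 − 7^1 = 49 − 7 = 42.
φ(31) = 31 − 1 = 30.
Multiply: 20 · 42 · 30 = 25200.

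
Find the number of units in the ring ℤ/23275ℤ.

15120

Factor 23275: 23275 = 5**2 * 7**2 * 19.
φ(5^2) = 5^1·(5−1) = 5·4 = 20.
φ(7^2) = 7^2 − 7^1 = 49 − 7 = 42.
φ(19) = 19 − 1 = 18.
φ(23275) = 20 × 42 × 18 = 15120.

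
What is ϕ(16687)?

14400

Factor 16687: 16687 = 11 * 37 * 41.
φ(16687) = 16687 · (1 − 1/11) · (1 − 1/37) · (1 − 1/41)
       = 16687 · 14400/16687 = 14400.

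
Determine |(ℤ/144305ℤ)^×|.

First factor: 144305 = 5 · 7^2 · 19 · 31.
φ(144305) = 144305 · (1 − 1/5) · (1 − 1/7) · (1 − 1/19) · (1 − 1/31)
       = 144305 · 12960/20615 = 90720.

90720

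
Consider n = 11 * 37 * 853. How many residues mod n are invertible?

φ(11) = 11 − 1 = 10.
φ(37) = 37 − 1 = 36.
φ(853) = 853 − 1 = 852.
Multiply: 10 · 36 · 852 = 306720.

306720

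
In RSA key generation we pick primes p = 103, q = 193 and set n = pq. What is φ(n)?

For distinct primes, φ(pq) = (p−1)(q−1) = 102 × 192 = 19584.

19584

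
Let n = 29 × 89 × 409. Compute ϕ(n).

φ(29) = 29 − 1 = 28.
φ(89) = 89 − 1 = 88.
φ(409) = 409 − 1 = 408.
Since φ is multiplicative, φ(1055629) = 28 · 88 · 408 = 1005312.

1005312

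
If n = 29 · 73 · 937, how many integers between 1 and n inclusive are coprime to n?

1886976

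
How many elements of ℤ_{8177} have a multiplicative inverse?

Prime factorization: 8177 = 13 * 17 * 37.
φ(13) = 13 − 1 = 12.
φ(17) = 17 − 1 = 16.
φ(37) = 37 − 1 = 36.
φ(8177) = 12 × 16 × 36 = 6912.

6912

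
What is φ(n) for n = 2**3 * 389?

1552

φ(2^3) = 2^2·(2−1) = 4·1 = 4.
φ(389) = 389 − 1 = 388.
Multiply: 4 · 388 = 1552.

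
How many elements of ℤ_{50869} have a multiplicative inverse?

Factor 50869: 50869 = 7 × 13^2 × 43.
φ(50869) = 50869 · (1 − 1/7) · (1 − 1/13) · (1 − 1/43)
       = 50869 · 3024/3913 = 39312.

39312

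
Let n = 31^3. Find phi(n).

φ(29791) = 29791 · (1 − 1/31)
       = 29791 · 30/31 = 28830.

28830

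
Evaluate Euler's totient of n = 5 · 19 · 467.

33552

φ(5) = 5 − 1 = 4.
φ(19) = 19 − 1 = 18.
φ(467) = 467 − 1 = 466.
Since φ is multiplicative, φ(44365) = 4 · 18 · 466 = 33552.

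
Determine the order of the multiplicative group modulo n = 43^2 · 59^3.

φ(43^2) = 43^1·(43−1) = 43·42 = 1806.
φ(59^3) = 59^3 − 59^2 = 205379 − 3481 = 201898.
Multiply: 1806 · 201898 = 364627788.

364627788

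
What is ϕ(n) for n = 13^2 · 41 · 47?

φ(325663) = 325663 · (1 − 1/13) · (1 − 1/41) · (1 − 1/47)
       = 325663 · 22080/25051 = 287040.

287040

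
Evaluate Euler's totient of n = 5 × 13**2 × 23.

13728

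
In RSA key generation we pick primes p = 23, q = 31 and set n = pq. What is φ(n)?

660

For distinct primes, φ(pq) = (p−1)(q−1) = 22 × 30 = 660.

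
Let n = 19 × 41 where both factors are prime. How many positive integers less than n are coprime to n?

720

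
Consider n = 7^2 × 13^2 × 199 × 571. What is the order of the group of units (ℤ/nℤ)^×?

φ(940961749) = 940961749 · (1 − 1/7) · (1 − 1/13) · (1 − 1/199) · (1 − 1/571)
       = 940961749 · 8125920/10340239 = 739458720.

739458720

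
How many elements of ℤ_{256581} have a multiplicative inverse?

145152

Prime factorization: 256581 = 3^3 · 13 · 17 · 43.
φ(3^3) = 3^3 − 3^2 = 27 − 9 = 18.
φ(13) = 13 − 1 = 12.
φ(17) = 17 − 1 = 16.
φ(43) = 43 − 1 = 42.
Multiply: 18 · 12 · 16 · 42 = 145152.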